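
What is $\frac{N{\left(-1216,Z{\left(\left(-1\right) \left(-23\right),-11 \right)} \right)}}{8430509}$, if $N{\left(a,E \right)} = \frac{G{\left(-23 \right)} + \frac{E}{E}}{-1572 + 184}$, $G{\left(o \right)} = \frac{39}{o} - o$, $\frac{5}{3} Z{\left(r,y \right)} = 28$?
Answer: $- \frac{27}{14165029964} \approx -1.9061 \cdot 10^{-9}$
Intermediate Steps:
$Z{\left(r,y \right)} = \frac{84}{5}$ ($Z{\left(r,y \right)} = \frac{3}{5} \cdot 28 = \frac{84}{5}$)
$G{\left(o \right)} = - o + \frac{39}{o}$
$N{\left(a,E \right)} = - \frac{513}{31924}$ ($N{\left(a,E \right)} = \frac{\left(\left(-1\right) \left(-23\right) + \frac{39}{-23}\right) + \frac{E}{E}}{-1572 + 184} = \frac{\left(23 + 39 \left(- \frac{1}{23}\right)\right) + 1}{-1388} = \left(\left(23 - \frac{39}{23}\right) + 1\right) \left(- \frac{1}{1388}\right) = \left(\frac{490}{23} + 1\right) \left(- \frac{1}{1388}\right) = \frac{513}{23} \left(- \frac{1}{1388}\right) = - \frac{513}{31924}$)
$\frac{N{\left(-1216,Z{\left(\left(-1\right) \left(-23\right),-11 \right)} \right)}}{8430509} = - \frac{513}{31924 \cdot 8430509} = \left(- \frac{513}{31924}\right) \frac{1}{8430509} = - \frac{27}{14165029964}$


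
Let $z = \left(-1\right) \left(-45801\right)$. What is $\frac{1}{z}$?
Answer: $\frac{1}{45801} \approx 2.1834 \cdot 10^{-5}$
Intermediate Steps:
$z = 45801$
$\frac{1}{z} = \frac{1}{45801}$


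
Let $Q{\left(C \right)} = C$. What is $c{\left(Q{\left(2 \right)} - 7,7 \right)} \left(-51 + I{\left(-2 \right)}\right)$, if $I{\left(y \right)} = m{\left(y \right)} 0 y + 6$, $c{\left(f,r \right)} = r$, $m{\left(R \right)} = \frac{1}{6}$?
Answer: $-315$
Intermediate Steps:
$m{\left(R \right)} = \frac{1}{6}$
$I{\left(y \right)} = 6$ ($I{\left(y \right)} = \frac{0 y}{6} + 6 = \frac{1}{6} \cdot 0 + 6 = 0 + 6 = 6$)
$c{\left(Q{\left(2 \right)} - 7,7 \right)} \left(-51 + I{\left(-2 \right)}\right) = 7 \left(-51 + 6\right) = 7 \left(-45\right) = -315$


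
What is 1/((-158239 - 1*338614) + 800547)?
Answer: 1/303694 ≈ 3.2928e-6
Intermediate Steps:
1/((-158239 - 1*338614) + 800547) = 1/((-158239 - 338614) + 800547) = 1/(-496853 + 800547) = 1/303694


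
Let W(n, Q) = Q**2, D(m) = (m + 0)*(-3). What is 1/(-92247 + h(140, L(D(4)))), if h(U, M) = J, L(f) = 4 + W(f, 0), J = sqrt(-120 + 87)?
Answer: -30749/2836503014 - I*sqrt(33)/8509509042 ≈ -1.084e-5 - 6.7508e-10*I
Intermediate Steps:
D(m) = -3*m (D(m) = m*(-3) = -3*m)
J = I*sqrt(33) (J = sqrt(-33) = I*sqrt(33) ≈ 5.7446*I)
L(f) = 4 (L(f) = 4 + 0**2 = 4 + 0 = 4)
h(U, M) = I*sqrt(33)
1/(-92247 + h(140, L(D(4)))) = 1/(-92247 + I*sqrt(33))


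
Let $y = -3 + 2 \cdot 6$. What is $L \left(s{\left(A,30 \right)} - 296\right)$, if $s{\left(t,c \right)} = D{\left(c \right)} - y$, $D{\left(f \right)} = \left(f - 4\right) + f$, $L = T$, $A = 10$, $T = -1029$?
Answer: $256221$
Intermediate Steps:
$L = -1029$
$y = 9$ ($y = -3 + 12 = 9$)
$D{\left(f \right)} = -4 + 2 f$ ($D{\left(f \right)} = \left(-4 + f\right) + f = -4 + 2 f$)
$s{\left(t,c \right)} = -13 + 2 c$ ($s{\left(t,c \right)} = \left(-4 + 2 c\right) - 9 = -13 + 2 c$)
$L \left(s{\left(A,30 \right)} - 296\right) = - 1029 \left(\left(-13 + 2 \cdot 30\right) - 296\right) = - 1029 \left(\left(-13 + 60\right) - 296\right) = - 1029 \left(47 - 296\right) = \left(-1029\right) \left(-249\right) = 256221$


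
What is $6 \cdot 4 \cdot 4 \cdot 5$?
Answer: $480$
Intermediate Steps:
$6 \cdot 4 \cdot 4 \cdot 5 = 24 \cdot 20 = 480$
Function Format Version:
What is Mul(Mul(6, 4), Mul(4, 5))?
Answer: 480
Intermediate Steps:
Mul(Mul(6, 4), Mul(4, 5)) = Mul(24, 20) = 480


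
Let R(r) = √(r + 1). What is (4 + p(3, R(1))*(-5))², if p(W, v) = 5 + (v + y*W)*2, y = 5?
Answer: 29441 + 3420*√2 ≈ 34278.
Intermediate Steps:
R(r) = √(1 + r)
p(W, v) = 5 + 2*v + 10*W (p(W, v) = 5 + (v + 5*W)*2 = 5 + (2*v + 10*W) = 5 + 2*v + 10*W)
(4 + p(3, R(1))*(-5))² = (4 + (5 + 2*√(1 + 1) + 10*3)*(-5))² = (4 + (5 + 2*√2 + 30)*(-5))² = (4 + (35 + 2*√2)*(-5))² = (4 + (-175 - 10*√2))² = (-171 - 10*√2)²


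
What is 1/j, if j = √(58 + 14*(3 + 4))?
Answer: √39/78 ≈ 0.080064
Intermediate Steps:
j = 2*√39 (j = √(58 + 14*7) = √(58 + 98) = √156 = 2*√39 ≈ 12.490)
1/j = 1/(2*√39) = √39/78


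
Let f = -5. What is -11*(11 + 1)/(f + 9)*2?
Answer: -66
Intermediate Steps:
-11*(11 + 1)/(f + 9)*2 = -11*(11 + 1)/(-5 + 9)*2 = -132/4*2 = -11*3*2 = -33*2 = -66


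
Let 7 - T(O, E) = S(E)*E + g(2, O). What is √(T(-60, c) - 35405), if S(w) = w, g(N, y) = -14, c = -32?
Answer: 2*I*√9102 ≈ 190.81*I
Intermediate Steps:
T(O, E) = 21 - E² (T(O, E) = 7 - (E*E - 14) = 7 - (E² - 14) = 7 - (-14 + E²) = 7 + (14 - E²) = 21 - E²)
√(T(-60, c) - 35405) = √((21 - 1*(-32)²) - 35405) = √((21 - 1*1024) - 35405) = √((21 - 1024) - 35405) = √(-1003 - 35405) = √(-36408) = 2*I*√9102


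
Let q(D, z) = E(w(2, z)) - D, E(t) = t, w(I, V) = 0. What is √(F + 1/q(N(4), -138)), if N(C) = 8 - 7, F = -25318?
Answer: I*√25319 ≈ 159.12*I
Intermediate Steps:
N(C) = 1
q(D, z) = -D (q(D, z) = 0 - D = -D)
√(F + 1/q(N(4), -138)) = √(-25318 + 1/(-1*1)) = √(-25318 + 1/(-1)) = √(-25318 - 1) = √(-25319) = I*√25319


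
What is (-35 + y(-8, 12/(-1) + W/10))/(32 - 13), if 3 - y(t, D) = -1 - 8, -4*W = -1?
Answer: -23/19 ≈ -1.2105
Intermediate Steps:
W = ¼ (W = -¼*(-1) = ¼ ≈ 0.25000)
y(t, D) = 12 (y(t, D) = 3 - (-1 - 8) = 3 - 1*(-9) = 3 + 9 = 12)
(-35 + y(-8, 12/(-1) + W/10))/(32 - 13) = (-35 + 12)/(32 - 13) = -23/19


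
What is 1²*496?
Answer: 496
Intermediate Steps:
1²*496 = 1*496 = 496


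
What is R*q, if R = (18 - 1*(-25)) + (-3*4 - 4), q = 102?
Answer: 2754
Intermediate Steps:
R = 27 (R = (18 + 25) + (-12 - 4) = 43 - 16 = 27)
R*q = 27*102 = 2754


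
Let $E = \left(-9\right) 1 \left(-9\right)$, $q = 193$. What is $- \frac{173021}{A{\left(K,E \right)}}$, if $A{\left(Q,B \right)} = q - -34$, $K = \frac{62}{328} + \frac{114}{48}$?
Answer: $- \frac{173021}{227} \approx -762.21$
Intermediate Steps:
$E = 81$ ($E = \left(-9\right) \left(-9\right) = 81$)
$K = \frac{841}{328}$ ($K = 62 \cdot \frac{1}{328} + 114 \cdot \frac{1}{48} = \frac{31}{164} + \frac{19}{8} = \frac{841}{328} \approx 2.564$)
$A{\left(Q,B \right)} = 227$ ($A{\left(Q,B \right)} = 193 - -34 = 193 + 34 = 227$)
$- \frac{173021}{A{\left(K,E \right)}} = - \frac{173021}{227}$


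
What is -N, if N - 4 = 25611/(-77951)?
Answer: -286193/77951 ≈ -3.6714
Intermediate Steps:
N = 286193/77951 (N = 4 + 25611/(-77951) = 4 + 25611*(-1/77951) = 4 - 25611/77951 = 286193/77951 ≈ 3.6714)
-N = -1*286193/77951 = -286193/77951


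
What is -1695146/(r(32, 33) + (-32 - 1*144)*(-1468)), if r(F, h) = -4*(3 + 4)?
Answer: -847573/129170 ≈ -6.5617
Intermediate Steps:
r(F, h) = -28 (r(F, h) = -4*7 = -28)
-1695146/(r(32, 33) + (-32 - 1*144)*(-1468)) = -1695146/(-28 + (-32 - 1*144)*(-1468)) = -1695146/(-28 + (-32 - 144)*(-1468)) = -1695146/(-28 - 176*(-1468)) = -1695146/(-28 + 258368) = -1695146/258340 = -1695146*1/258340 = -847573/129170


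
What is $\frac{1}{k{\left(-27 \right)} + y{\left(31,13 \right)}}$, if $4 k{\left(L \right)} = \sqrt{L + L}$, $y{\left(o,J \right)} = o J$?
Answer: $\frac{3224}{1299299} - \frac{6 i \sqrt{6}}{1299299} \approx 0.0024813 - 1.1311 \cdot 10^{-5} i$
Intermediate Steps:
$y{\left(o,J \right)} = J o$
$k{\left(L \right)} = \frac{\sqrt{2} \sqrt{L}}{4}$ ($k{\left(L \right)} = \frac{\sqrt{L + L}}{4} = \frac{\sqrt{2 L}}{4} = \frac{\sqrt{2} \sqrt{L}}{4}$)
$\frac{1}{k{\left(-27 \right)} + y{\left(31,13 \right)}} = \frac{1}{\frac{\sqrt{2} \sqrt{-27}}{4} + 13 \cdot 31} = \frac{1}{\frac{\sqrt{2} \cdot 3 i \sqrt{3}}{4} + 403} = \frac{1}{\frac{3 i \sqrt{6}}{4} + 403} = \frac{1}{403 + \frac{3 i \sqrt{6}}{4}}$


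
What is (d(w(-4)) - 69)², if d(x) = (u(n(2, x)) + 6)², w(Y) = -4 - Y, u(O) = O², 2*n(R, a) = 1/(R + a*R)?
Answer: 68145025/65536 ≈ 1039.8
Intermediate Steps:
n(R, a) = 1/(2*(R + R*a)) (n(R, a) = 1/(2*(R + a*R)) = 1/(2*(R + R*a)))
d(x) = (6 + 1/(16*(1 + x)²))² (d(x) = (((½)/(2*(1 + x)))² + 6)² = (((½)*(½)/(1 + x))² + 6)² = ((1/(4*(1 + x)))² + 6)² = (1/(16*(1 + x)²) + 6)² = (6 + 1/(16*(1 + x)²))²)
(d(w(-4)) - 69)² = ((1 + 96*(1 + (-4 - 1*(-4)))²)²/(256*(1 + (-4 - 1*(-4)))⁴) - 69)² = ((1 + 96*(1 + (-4 + 4))²)²/(256*(1 + (-4 + 4))⁴) - 69)² = ((1 + 96*(1 + 0)²)²/(256*(1 + 0)⁴) - 69)² = ((1/256)*(1 + 96*1²)²/1⁴ - 69)² = ((1/256)*1*(1 + 96*1)² - 69)² = ((1/256)*1*(1 + 96)² - 69)² = ((1/256)*1*97² - 69)² = ((1/256)*1*9409 - 69)² = (9409/256 - 69)² = (-8255/256)² = 68145025/65536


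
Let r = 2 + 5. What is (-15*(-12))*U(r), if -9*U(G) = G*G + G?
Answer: -1120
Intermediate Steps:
r = 7
U(G) = -G/9 - G**2/9 (U(G) = -(G*G + G)/9 = -(G**2 + G)/9 = -(G + G**2)/9 = -G/9 - G**2/9)
(-15*(-12))*U(r) = (-15*(-12))*(-1/9*7*(1 + 7)) = 180*(-1/9*7*8) = 180*(-56/9) = -1120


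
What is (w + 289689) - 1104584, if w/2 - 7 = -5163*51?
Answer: -1341507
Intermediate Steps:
w = -526612 (w = 14 + 2*(-5163*51) = 14 + 2*(-263313) = 14 - 526626 = -526612)
(w + 289689) - 1104584 = (-526612 + 289689) - 1104584 = -236923 - 1104584 = -1341507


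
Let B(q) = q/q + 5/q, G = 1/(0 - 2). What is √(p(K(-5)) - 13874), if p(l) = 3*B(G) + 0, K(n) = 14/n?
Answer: I*√13901 ≈ 117.9*I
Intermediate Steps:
G = -½ (G = 1/(-2) = -½ ≈ -0.50000)
B(q) = 1 + 5/q
p(l) = -27 (p(l) = 3*((5 - ½)/(-½)) + 0 = 3*(-2*9/2) + 0 = 3*(-9) + 0 = -27 + 0 = -27)
√(p(K(-5)) - 13874) = √(-27 - 13874) = √(-13901) = I*√13901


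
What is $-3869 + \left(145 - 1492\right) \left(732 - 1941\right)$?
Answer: $1624654$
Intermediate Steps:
$-3869 + \left(145 - 1492\right) \left(732 - 1941\right) = -3869 - -1628523 = -3869 + 1628523 = 1624654$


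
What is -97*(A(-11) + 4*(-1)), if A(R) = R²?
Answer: -11349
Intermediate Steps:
-97*(A(-11) + 4*(-1)) = -97*((-11)² + 4*(-1)) = -97*(121 - 4) = -97*117 = -11349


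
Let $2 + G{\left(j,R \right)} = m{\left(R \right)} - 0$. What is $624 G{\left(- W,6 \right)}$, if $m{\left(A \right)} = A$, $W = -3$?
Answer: $2496$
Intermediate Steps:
$G{\left(j,R \right)} = -2 + R$ ($G{\left(j,R \right)} = -2 + \left(R - 0\right) = -2 + \left(R + 0\right) = -2 + R$)
$624 G{\left(- W,6 \right)} = 624 \left(-2 + 6\right) = 624 \cdot 4 = 2496$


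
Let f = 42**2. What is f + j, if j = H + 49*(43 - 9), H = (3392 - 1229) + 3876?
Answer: 9469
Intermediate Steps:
f = 1764
H = 6039 (H = 2163 + 3876 = 6039)
j = 7705 (j = 6039 + 49*(43 - 9) = 6039 + 49*34 = 6039 + 1666 = 7705)
f + j = 1764 + 7705 = 9469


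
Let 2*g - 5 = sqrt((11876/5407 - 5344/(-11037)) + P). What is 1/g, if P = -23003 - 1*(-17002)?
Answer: 298385295/179726993557 - I*sqrt(21362123012515180701)/179726993557 ≈ 0.0016602 - 0.025716*I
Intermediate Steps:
P = -6001 (P = -23003 + 17002 = -6001)
g = 5/2 + I*sqrt(21362123012515180701)/119354118 (g = 5/2 + sqrt((11876/5407 - 5344/(-11037)) - 6001)/2 = 5/2 + sqrt((11876*(1/5407) - 5344*(-1/11037)) - 6001)/2 = 5/2 + sqrt((11876/5407 + 5344/11037) - 6001)/2 = 5/2 + sqrt(159970420/59677059 - 6001)/2 = 5/2 + sqrt(-357962060639/59677059)/2 = 5/2 + (I*sqrt(21362123012515180701)/59677059)/2 = 5/2 + I*sqrt(21362123012515180701)/119354118 ≈ 2.5 + 38.724*I)
1/g = 1/(5/2 + I*sqrt(21362123012515180701)/119354118)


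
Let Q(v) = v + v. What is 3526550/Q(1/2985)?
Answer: 5263375875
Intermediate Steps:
Q(v) = 2*v
3526550/Q(1/2985) = 3526550/((2/2985)) = 3526550/((2*(1/2985))) = 3526550/(2/2985) = 3526550*(2985/2) = 5263375875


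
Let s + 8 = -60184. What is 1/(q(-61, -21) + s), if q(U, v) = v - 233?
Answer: -1/60446 ≈ -1.6544e-5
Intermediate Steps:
q(U, v) = -233 + v
s = -60192 (s = -8 - 60184 = -60192)
1/(q(-61, -21) + s) = 1/((-233 - 21) - 60192) = 1/(-254 - 60192) = 1/(-60446) = -1/60446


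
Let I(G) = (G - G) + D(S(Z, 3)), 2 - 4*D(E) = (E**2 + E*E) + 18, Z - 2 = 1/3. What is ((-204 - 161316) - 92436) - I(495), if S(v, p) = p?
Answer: -507895/2 ≈ -2.5395e+5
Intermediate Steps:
Z = 7/3 (Z = 2 + 1/3 = 7/3 ≈ 2.3333)
D(E) = -4 - E**2/2 (D(E) = 1/2 - ((E**2 + E*E) + 18)/4 = 1/2 - ((E**2 + E**2) + 18)/4 = 1/2 - (2*E**2 + 18)/4 = 1/2 - (18 + 2*E**2)/4 = 1/2 + (-9/2 - E**2/2) = -4 - E**2/2)
I(G) = -17/2 (I(G) = (G - G) + (-4 - 1/2*3**2) = 0 + (-4 - 1/2*9) = 0 + (-4 - 9/2) = 0 - 17/2 = -17/2)
((-204 - 161316) - 92436) - I(495) = ((-204 - 161316) - 92436) - 1*(-17/2) = (-161520 - 92436) + 17/2 = -253956 + 17/2 = -507895/2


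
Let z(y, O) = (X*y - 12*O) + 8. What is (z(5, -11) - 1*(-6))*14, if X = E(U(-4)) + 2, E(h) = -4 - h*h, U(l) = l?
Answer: 784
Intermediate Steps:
E(h) = -4 - h²
X = -18 (X = (-4 - 1*(-4)²) + 2 = (-4 - 1*16) + 2 = (-4 - 16) + 2 = -20 + 2 = -18)
z(y, O) = 8 - 18*y - 12*O (z(y, O) = (-18*y - 12*O) + 8 = 8 - 18*y - 12*O)
(z(5, -11) - 1*(-6))*14 = ((8 - 18*5 - 12*(-11)) - 1*(-6))*14 = ((8 - 90 + 132) + 6)*14 = (50 + 6)*14 = 56*14 = 784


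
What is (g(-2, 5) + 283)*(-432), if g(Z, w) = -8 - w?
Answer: -116640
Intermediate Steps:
(g(-2, 5) + 283)*(-432) = ((-8 - 1*5) + 283)*(-432) = ((-8 - 5) + 283)*(-432) = (-13 + 283)*(-432) = 270*(-432) = -116640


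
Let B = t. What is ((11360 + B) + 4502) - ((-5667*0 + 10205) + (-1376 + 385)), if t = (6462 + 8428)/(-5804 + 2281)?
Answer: 23406014/3523 ≈ 6643.8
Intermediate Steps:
t = -14890/3523 (t = 14890/(-3523) = 14890*(-1/3523) = -14890/3523 ≈ -4.2265)
B = -14890/3523 ≈ -4.2265
((11360 + B) + 4502) - ((-5667*0 + 10205) + (-1376 + 385)) = ((11360 - 14890/3523) + 4502) - ((-5667*0 + 10205) + (-1376 + 385)) = (40006390/3523 + 4502) - ((0 + 10205) - 991) = 55866936/3523 - (10205 - 991) = 55866936/3523 - 1*9214 = 55866936/3523 - 9214 = 23406014/3523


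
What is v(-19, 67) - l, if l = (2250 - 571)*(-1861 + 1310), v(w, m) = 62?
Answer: 925191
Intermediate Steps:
l = -925129 (l = 1679*(-551) = -925129)
v(-19, 67) - l = 62 - 1*(-925129) = 62 + 925129 = 925191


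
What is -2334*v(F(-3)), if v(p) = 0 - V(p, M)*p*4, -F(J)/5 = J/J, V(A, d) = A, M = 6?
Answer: 233400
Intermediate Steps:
F(J) = -5 (F(J) = -5*J/J = -5*1 = -5)
v(p) = -4*p² (v(p) = 0 - p*p*4 = 0 - p²*4 = 0 - 4*p² = -4*p²)
-2334*v(F(-3)) = -(-9336)*(-5)² = -(-9336)*25 = -2334*(-100) = 233400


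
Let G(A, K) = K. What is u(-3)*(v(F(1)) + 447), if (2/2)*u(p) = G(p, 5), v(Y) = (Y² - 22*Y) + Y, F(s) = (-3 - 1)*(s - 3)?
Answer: 1715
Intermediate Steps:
F(s) = 12 - 4*s (F(s) = -4*(-3 + s) = 12 - 4*s)
v(Y) = Y² - 21*Y
u(p) = 5
u(-3)*(v(F(1)) + 447) = 5*((12 - 4*1)*(-21 + (12 - 4*1)) + 447) = 5*((12 - 4)*(-21 + (12 - 4)) + 447) = 5*(8*(-21 + 8) + 447) = 5*(8*(-13) + 447) = 5*(-104 + 447) = 5*343 = 1715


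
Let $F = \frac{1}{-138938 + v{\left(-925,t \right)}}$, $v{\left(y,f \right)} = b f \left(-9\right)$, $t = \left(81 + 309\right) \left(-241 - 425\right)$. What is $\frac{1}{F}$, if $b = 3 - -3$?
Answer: $13887022$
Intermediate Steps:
$b = 6$ ($b = 3 + 3 = 6$)
$t = -259740$ ($t = 390 \left(-666\right) = -259740$)
$v{\left(y,f \right)} = - 54 f$ ($v{\left(y,f \right)} = 6 f \left(-9\right) = - 54 f$)
$F = \frac{1}{13887022}$ ($F = \frac{1}{-138938 - -14025960} = \frac{1}{-138938 + 14025960} = \frac{1}{13887022} \approx 7.201 \cdot 10^{-8}$)
$\frac{1}{F} = \frac{1}{\frac{1}{13887022}} = 13887022$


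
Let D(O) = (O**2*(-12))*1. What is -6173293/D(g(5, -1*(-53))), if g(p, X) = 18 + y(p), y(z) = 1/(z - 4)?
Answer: 6173293/4332 ≈ 1425.0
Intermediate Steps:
y(z) = 1/(-4 + z)
g(p, X) = 18 + 1/(-4 + p)
D(O) = -12*O**2 (D(O) = -12*O**2*1 = -12*O**2)
-6173293/D(g(5, -1*(-53))) = -6173293*(-(-4 + 5)**2/(12*(-71 + 18*5)**2)) = -6173293*(-1/(12*(-71 + 90)**2)) = -6173293/((-12*(1*19)**2)) = -6173293/((-12*19**2)) = -6173293/((-12*361)) = -6173293/(-4332) = -6173293*(-1/4332) = 6173293/4332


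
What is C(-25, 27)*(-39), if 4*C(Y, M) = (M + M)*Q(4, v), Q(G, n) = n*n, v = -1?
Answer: -1053/2 ≈ -526.50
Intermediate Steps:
Q(G, n) = n**2
C(Y, M) = M/2 (C(Y, M) = ((M + M)*(-1)**2)/4 = ((2*M)*1)/4 = (2*M)/4 = M/2)
C(-25, 27)*(-39) = ((1/2)*27)*(-39) = (27/2)*(-39) = -1053/2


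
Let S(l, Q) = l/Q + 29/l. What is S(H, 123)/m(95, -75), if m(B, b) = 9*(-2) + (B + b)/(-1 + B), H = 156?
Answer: -437147/5347056 ≈ -0.081755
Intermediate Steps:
m(B, b) = -18 + (B + b)/(-1 + B)
S(l, Q) = 29/l + l/Q
S(H, 123)/m(95, -75) = (29/156 + 156/123)/(((18 - 75 - 17*95)/(-1 + 95))) = (29*(1/156) + 156*(1/123))/(((18 - 75 - 1615)/94)) = (29/156 + 52/41)/(((1/94)*(-1672))) = 9301/(6396*(-836/47)) = (9301/6396)*(-47/836) = -437147/5347056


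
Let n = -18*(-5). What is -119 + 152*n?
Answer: 13561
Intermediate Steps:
n = 90
-119 + 152*n = -119 + 152*90 = -119 + 13680 = 13561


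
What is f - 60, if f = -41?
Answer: -101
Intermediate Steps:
f - 60 = -41 - 60 = -101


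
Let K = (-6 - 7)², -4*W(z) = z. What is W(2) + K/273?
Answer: 5/42 ≈ 0.11905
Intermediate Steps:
W(z) = -z/4
K = 169 (K = (-13)² = 169)
W(2) + K/273 = -¼*2 + 169/273 = -½ + (1/273)*169 = -½ + 13/21 = 5/42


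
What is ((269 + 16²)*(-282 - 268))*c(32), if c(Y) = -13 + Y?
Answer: -5486250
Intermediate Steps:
((269 + 16²)*(-282 - 268))*c(32) = ((269 + 16²)*(-282 - 268))*(-13 + 32) = ((269 + 256)*(-550))*19 = (525*(-550))*19 = -288750*19 = -5486250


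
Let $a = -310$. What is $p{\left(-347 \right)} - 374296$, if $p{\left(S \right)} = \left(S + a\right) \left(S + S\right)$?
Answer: $81662$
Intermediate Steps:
$p{\left(S \right)} = 2 S \left(-310 + S\right)$ ($p{\left(S \right)} = \left(S - 310\right) \left(S + S\right) = \left(-310 + S\right) 2 S = 2 S \left(-310 + S\right)$)
$p{\left(-347 \right)} - 374296 = 2 \left(-347\right) \left(-310 - 347\right) - 374296 = 2 \left(-347\right) \left(-657\right) - 374296 = 455958 - 374296 = 81662$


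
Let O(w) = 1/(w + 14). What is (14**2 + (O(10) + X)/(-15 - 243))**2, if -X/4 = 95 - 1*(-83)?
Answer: 1514669256961/38340864 ≈ 39505.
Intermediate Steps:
O(w) = 1/(14 + w)
X = -712 (X = -4*(95 - 1*(-83)) = -4*(95 + 83) = -4*178 = -712)
(14**2 + (O(10) + X)/(-15 - 243))**2 = (14**2 + (1/(14 + 10) - 712)/(-15 - 243))**2 = (196 + (1/24 - 712)/(-258))**2 = (196 + (1/24 - 712)*(-1/258))**2 = (196 - 17087/24*(-1/258))**2 = (196 + 17087/6192)**2 = (1230719/6192)**2 = 1514669256961/38340864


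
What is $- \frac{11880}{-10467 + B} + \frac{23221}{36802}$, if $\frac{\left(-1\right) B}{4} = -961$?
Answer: $\frac{591000443}{243739646} \approx 2.4247$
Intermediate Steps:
$B = 3844$ ($B = \left(-4\right) \left(-961\right) = 3844$)
$- \frac{11880}{-10467 + B} + \frac{23221}{36802} = - \frac{11880}{-10467 + 3844} + \frac{23221}{36802} = - \frac{11880}{-6623} + 23221 \cdot \frac{1}{36802} = \left(-11880\right) \left(- \frac{1}{6623}\right) + \frac{23221}{36802} = \frac{11880}{6623} + \frac{23221}{36802} = \frac{591000443}{243739646}$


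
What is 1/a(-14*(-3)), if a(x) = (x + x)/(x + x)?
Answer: 1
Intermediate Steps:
a(x) = 1 (a(x) = (2*x)/((2*x)) = (2*x)*(1/(2*x)) = 1)
1/a(-14*(-3)) = 1/1 = 1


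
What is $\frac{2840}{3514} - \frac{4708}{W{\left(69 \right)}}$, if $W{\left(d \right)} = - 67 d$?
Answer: $\frac{14836616}{8122611} \approx 1.8266$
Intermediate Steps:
$\frac{2840}{3514} - \frac{4708}{W{\left(69 \right)}} = \frac{2840}{3514} - \frac{4708}{\left(-67\right) 69} = 2840 \cdot \frac{1}{3514} - \frac{4708}{-4623} = \frac{1420}{1757} - - \frac{4708}{4623} = \frac{1420}{1757} + \frac{4708}{4623} = \frac{14836616}{8122611}$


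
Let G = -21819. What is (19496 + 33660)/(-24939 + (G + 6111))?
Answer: -53156/40647 ≈ -1.3077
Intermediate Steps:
(19496 + 33660)/(-24939 + (G + 6111)) = (19496 + 33660)/(-24939 + (-21819 + 6111)) = 53156/(-24939 - 15708) = 53156/(-40647) = 53156*(-1/40647) = -53156/40647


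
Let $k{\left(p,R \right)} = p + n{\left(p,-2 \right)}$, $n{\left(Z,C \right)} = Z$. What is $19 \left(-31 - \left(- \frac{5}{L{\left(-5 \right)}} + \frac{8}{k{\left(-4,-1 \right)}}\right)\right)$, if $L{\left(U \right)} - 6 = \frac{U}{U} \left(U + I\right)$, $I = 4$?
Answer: $-551$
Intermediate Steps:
$L{\left(U \right)} = 10 + U$ ($L{\left(U \right)} = 6 + \frac{U}{U} \left(U + 4\right) = 6 + 1 \left(4 + U\right) = 6 + \left(4 + U\right) = 10 + U$)
$k{\left(p,R \right)} = 2 p$ ($k{\left(p,R \right)} = p + p = 2 p$)
$19 \left(-31 - \left(- \frac{5}{L{\left(-5 \right)}} + \frac{8}{k{\left(-4,-1 \right)}}\right)\right) = 19 \left(-31 + \left(\frac{5}{10 - 5} - \frac{8}{2 \left(-4\right)}\right)\right) = 19 \left(-31 + \left(\frac{5}{5} - \frac{8}{-8}\right)\right) = 19 \left(-31 + \left(5 \cdot \frac{1}{5} - -1\right)\right) = 19 \left(-31 + \left(1 + 1\right)\right) = 19 \left(-31 + 2\right) = 19 \left(-29\right) = -551$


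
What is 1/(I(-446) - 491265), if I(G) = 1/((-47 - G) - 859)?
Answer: -460/225981901 ≈ -2.0356e-6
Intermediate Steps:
I(G) = 1/(-906 - G)
1/(I(-446) - 491265) = 1/(-1/(906 - 446) - 491265) = 1/(-1/460 - 491265) = 1/(-225981901/460) = -460/225981901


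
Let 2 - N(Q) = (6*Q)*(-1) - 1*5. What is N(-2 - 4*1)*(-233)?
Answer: 6757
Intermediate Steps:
N(Q) = 7 + 6*Q (N(Q) = 2 - ((6*Q)*(-1) - 1*5) = 2 - (-6*Q - 5) = 2 - (-5 - 6*Q) = 2 + (5 + 6*Q) = 7 + 6*Q)
N(-2 - 4*1)*(-233) = (7 + 6*(-2 - 4*1))*(-233) = (7 + 6*(-2 - 4))*(-233) = (7 + 6*(-6))*(-233) = (7 - 36)*(-233) = -29*(-233) = 6757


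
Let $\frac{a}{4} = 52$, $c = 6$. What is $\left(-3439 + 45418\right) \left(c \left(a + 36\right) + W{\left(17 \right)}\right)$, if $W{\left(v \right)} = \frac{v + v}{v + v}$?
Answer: $61499235$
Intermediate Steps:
$a = 208$ ($a = 4 \cdot 52 = 208$)
$W{\left(v \right)} = 1$ ($W{\left(v \right)} = \frac{2 v}{2 v} = 2 v \frac{1}{2 v} = 1$)
$\left(-3439 + 45418\right) \left(c \left(a + 36\right) + W{\left(17 \right)}\right) = \left(-3439 + 45418\right) \left(6 \left(208 + 36\right) + 1\right) = 41979 \left(6 \cdot 244 + 1\right) = 41979 \left(1464 + 1\right) = 41979 \cdot 1465 = 61499235$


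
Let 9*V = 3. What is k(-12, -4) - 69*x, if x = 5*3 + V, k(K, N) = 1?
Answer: -1057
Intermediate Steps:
V = ⅓ (V = (⅑)*3 = ⅓ ≈ 0.33333)
x = 46/3 (x = 5*3 + ⅓ = 15 + ⅓ = 46/3 ≈ 15.333)
k(-12, -4) - 69*x = 1 - 69*46/3 = 1 - 1058 = -1057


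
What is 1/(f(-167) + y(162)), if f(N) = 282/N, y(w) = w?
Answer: 167/26772 ≈ 0.0062379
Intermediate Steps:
1/(f(-167) + y(162)) = 1/(282/(-167) + 162) = 1/(282*(-1/167) + 162) = 1/(-282/167 + 162) = 1/(26772/167) = 167/26772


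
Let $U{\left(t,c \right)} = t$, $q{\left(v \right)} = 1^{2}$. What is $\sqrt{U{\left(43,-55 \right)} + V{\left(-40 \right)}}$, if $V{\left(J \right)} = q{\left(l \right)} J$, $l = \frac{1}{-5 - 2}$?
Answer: $\sqrt{3} \approx 1.732$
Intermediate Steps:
$l = - \frac{1}{7}$ ($l = \frac{1}{-7} = - \frac{1}{7} \approx -0.14286$)
$q{\left(v \right)} = 1$
$V{\left(J \right)} = J$ ($V{\left(J \right)} = 1 J = J$)
$\sqrt{U{\left(43,-55 \right)} + V{\left(-40 \right)}} = \sqrt{43 - 40} = \sqrt{3}$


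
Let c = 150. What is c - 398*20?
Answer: -7810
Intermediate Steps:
c - 398*20 = 150 - 398*20 = 150 - 199*40 = 150 - 7960 = -7810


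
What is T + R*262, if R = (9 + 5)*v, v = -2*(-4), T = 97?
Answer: 29441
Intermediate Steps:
v = 8
R = 112 (R = (9 + 5)*8 = 14*8 = 112)
T + R*262 = 97 + 112*262 = 97 + 29344 = 29441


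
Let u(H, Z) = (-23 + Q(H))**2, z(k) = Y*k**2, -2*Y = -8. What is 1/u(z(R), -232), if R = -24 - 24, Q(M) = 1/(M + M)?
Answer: 339738624/179720884225 ≈ 0.0018904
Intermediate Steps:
Q(M) = 1/(2*M)
Y = 4 (Y = -1/2*(-8) = 4)
R = -48
z(k) = 4*k**2
u(H, Z) = (-23 + 1/(2*H))**2
1/u(z(R), -232) = 1/((-1 + 46*(4*(-48)**2))**2/(4*(4*(-48)**2)**2)) = 1/((-1 + 46*(4*2304))**2/(4*(4*2304)**2)) = 1/((1/4)*(-1 + 46*9216)**2/9216**2) = 1/((1/4)*(1/84934656)*(-1 + 423936)**2) = 1/((1/4)*(1/84934656)*423935**2) = 1/((1/4)*(1/84934656)*179720884225) = 1/(179720884225/339738624) = 339738624/179720884225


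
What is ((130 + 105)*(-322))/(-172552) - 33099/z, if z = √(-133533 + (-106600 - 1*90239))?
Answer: 37835/86276 + 11033*I*√9177/18354 ≈ 0.43853 + 57.586*I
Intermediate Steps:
z = 6*I*√9177 (z = √(-133533 + (-106600 - 90239)) = √(-133533 - 196839) = √(-330372) = 6*I*√9177 ≈ 574.78*I)
((130 + 105)*(-322))/(-172552) - 33099/z = ((130 + 105)*(-322))/(-172552) - 33099*(-I*√9177/55062) = (235*(-322))*(-1/172552) - (-11033)*I*√9177/18354 = -75670*(-1/172552) + 11033*I*√9177/18354 = 37835/86276 + 11033*I*√9177/18354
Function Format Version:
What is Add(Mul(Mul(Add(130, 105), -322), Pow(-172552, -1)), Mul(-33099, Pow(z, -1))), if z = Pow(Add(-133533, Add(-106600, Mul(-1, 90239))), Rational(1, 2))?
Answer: Add(Rational(37835, 86276), Mul(Rational(11033, 18354), I, Pow(9177, Rational(1, 2)))) ≈ Add(0.43853, Mul(57.586, I))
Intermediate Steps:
z = Mul(6, I, Pow(9177, Rational(1, 2))) (z = Pow(Add(-133533, Add(-106600, -90239)), Rational(1, 2)) = Pow(Add(-133533, -196839), Rational(1, 2)) = Pow(-330372, Rational(1, 2)) = Mul(6, I, Pow(9177, Rational(1, 2))) ≈ Mul(574.78, I))
Add(Mul(Mul(Add(130, 105), -322), Pow(-172552, -1)), Mul(-33099, Pow(z, -1))) = Add(Mul(Mul(Add(130, 105), -322), Pow(-172552, -1)), Mul(-33099, Pow(Mul(6, I, Pow(9177, Rational(1, 2))), -1))) = Add(Mul(Mul(235, -322), Rational(-1, 172552)), Mul(-33099, Mul(Rational(-1, 55062), I, Pow(9177, Rational(1, 2))))) = Add(Mul(-75670, Rational(-1, 172552)), Mul(Rational(11033, 18354), I, Pow(9177, Rational(1, 2)))) = Add(Rational(37835, 86276), Mul(Rational(11033, 18354), I, Pow(9177, Rational(1, 2))))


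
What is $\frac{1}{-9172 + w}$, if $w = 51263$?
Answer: $\frac{1}{42091} \approx 2.3758 \cdot 10^{-5}$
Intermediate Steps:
$\frac{1}{-9172 + w} = \frac{1}{-9172 + 51263} = \frac{1}{42091}$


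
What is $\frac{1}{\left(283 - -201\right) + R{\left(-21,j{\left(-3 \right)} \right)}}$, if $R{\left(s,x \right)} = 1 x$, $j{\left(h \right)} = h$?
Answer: $\frac{1}{481} \approx 0.002079$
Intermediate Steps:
$R{\left(s,x \right)} = x$
$\frac{1}{\left(283 - -201\right) + R{\left(-21,j{\left(-3 \right)} \right)}} = \frac{1}{\left(283 - -201\right) - 3} = \frac{1}{\left(283 + 201\right) - 3} = \frac{1}{484 - 3} = \frac{1}{481}$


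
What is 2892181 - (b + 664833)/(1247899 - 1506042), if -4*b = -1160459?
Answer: 2986388939323/1032572 ≈ 2.8922e+6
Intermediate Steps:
b = 1160459/4 (b = -¼*(-1160459) = 1160459/4 ≈ 2.9012e+5)
2892181 - (b + 664833)/(1247899 - 1506042) = 2892181 - (1160459/4 + 664833)/(1247899 - 1506042) = 2892181 - 3819791/(4*(-258143)) = 2892181 - 3819791*(-1)/(4*258143) = 2892181 - 1*(-3819791/1032572) = 2892181 + 3819791/1032572 = 2986388939323/1032572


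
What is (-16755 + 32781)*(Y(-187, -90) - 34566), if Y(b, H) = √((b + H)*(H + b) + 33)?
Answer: -553954716 + 16026*√76762 ≈ -5.4951e+8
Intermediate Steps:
Y(b, H) = √(33 + (H + b)²) (Y(b, H) = √((H + b)*(H + b) + 33) = √((H + b)² + 33) = √(33 + (H + b)²))
(-16755 + 32781)*(Y(-187, -90) - 34566) = (-16755 + 32781)*(√(33 + (-90 - 187)²) - 34566) = 16026*(√(33 + (-277)²) - 34566) = 16026*(√(33 + 76729) - 34566) = 16026*(√76762 - 34566) = 16026*(-34566 + √76762) = -553954716 + 16026*√76762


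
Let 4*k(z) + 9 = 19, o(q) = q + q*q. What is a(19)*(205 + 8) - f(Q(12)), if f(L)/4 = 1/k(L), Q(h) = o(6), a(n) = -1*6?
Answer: -6398/5 ≈ -1279.6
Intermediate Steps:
a(n) = -6
o(q) = q + q**2
k(z) = 5/2 (k(z) = -9/4 + (1/4)*19 = -9/4 + 19/4 = 5/2)
Q(h) = 42 (Q(h) = 6*(1 + 6) = 6*7 = 42)
f(L) = 8/5 (f(L) = 4/(5/2) = 4*(2/5) = 8/5)
a(19)*(205 + 8) - f(Q(12)) = -6*(205 + 8) - 1*8/5 = -6*213 - 8/5 = -1278 - 8/5 = -6398/5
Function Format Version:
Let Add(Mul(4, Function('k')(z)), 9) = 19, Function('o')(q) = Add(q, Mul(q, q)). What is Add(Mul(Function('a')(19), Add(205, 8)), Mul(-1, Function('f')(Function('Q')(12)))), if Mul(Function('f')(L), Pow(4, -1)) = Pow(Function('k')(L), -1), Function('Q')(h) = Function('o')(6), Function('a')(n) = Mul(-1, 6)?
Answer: Rational(-6398, 5) ≈ -1279.6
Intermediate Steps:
Function('a')(n) = -6
Function('o')(q) = Add(q, Pow(q, 2))
Function('k')(z) = Rational(5, 2) (Function('k')(z) = Add(Rational(-9, 4), Mul(Rational(1, 4), 19)) = Add(Rational(-9, 4), Rational(19, 4)) = Rational(5, 2))
Function('Q')(h) = 42 (Function('Q')(h) = Mul(6, Add(1, 6)) = Mul(6, 7) = 42)
Function('f')(L) = Rational(8, 5) (Function('f')(L) = Mul(4, Pow(Rational(5, 2), -1)) = Mul(4, Rational(2, 5)) = Rational(8, 5))
Add(Mul(Function('a')(19), Add(205, 8)), Mul(-1, Function('f')(Function('Q')(12)))) = Add(Mul(-6, Add(205, 8)), Mul(-1, Rational(8, 5))) = Add(Mul(-6, 213), Rational(-8, 5)) = Add(-1278, Rational(-8, 5)) = Rational(-6398, 5)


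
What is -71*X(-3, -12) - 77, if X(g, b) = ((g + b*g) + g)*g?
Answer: 6313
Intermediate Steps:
X(g, b) = g*(2*g + b*g) (X(g, b) = (2*g + b*g)*g = g*(2*g + b*g))
-71*X(-3, -12) - 77 = -71*(-3)**2*(2 - 12) - 77 = -639*(-10) - 77 = -71*(-90) - 77 = 6390 - 77 = 6313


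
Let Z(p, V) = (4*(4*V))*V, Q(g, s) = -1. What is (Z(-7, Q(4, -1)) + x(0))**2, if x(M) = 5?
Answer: 441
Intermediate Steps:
Z(p, V) = 16*V**2 (Z(p, V) = (16*V)*V = 16*V**2)
(Z(-7, Q(4, -1)) + x(0))**2 = (16*(-1)**2 + 5)**2 = (16*1 + 5)**2 = (16 + 5)**2 = 21**2 = 441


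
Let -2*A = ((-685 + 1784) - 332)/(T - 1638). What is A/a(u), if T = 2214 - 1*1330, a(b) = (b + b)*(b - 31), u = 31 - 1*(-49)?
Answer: 59/909440 ≈ 6.4875e-5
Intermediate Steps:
u = 80 (u = 31 + 49 = 80)
a(b) = 2*b*(-31 + b) (a(b) = (2*b)*(-31 + b) = 2*b*(-31 + b))
T = 884 (T = 2214 - 1330 = 884)
A = 59/116 (A = -((-685 + 1784) - 332)/(2*(884 - 1638)) = -(1099 - 332)/(2*(-754)) = -767*(-1)/(2*754) = -½*(-59/58) = 59/116 ≈ 0.50862)
A/a(u) = 59/(116*((2*80*(-31 + 80)))) = 59/(116*((2*80*49))) = (59/116)/7840 = (59/116)*(1/7840) = 59/909440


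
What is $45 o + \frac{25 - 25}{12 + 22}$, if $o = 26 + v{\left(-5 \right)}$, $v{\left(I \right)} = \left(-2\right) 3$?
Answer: $900$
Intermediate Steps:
$v{\left(I \right)} = -6$
$o = 20$ ($o = 26 - 6 = 20$)
$45 o + \frac{25 - 25}{12 + 22} = 45 \cdot 20 + \frac{25 - 25}{12 + 22} = 900 + \frac{0}{34} = 900 + 0 \cdot \frac{1}{34} = 900 + 0 = 900$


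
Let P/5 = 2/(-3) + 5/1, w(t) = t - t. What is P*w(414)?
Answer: 0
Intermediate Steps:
w(t) = 0
P = 65/3 (P = 5*(2/(-3) + 5/1) = 5*(2*(-⅓) + 5*1) = 5*(-⅔ + 5) = 5*(13/3) = 65/3 ≈ 21.667)
P*w(414) = (65/3)*0 = 0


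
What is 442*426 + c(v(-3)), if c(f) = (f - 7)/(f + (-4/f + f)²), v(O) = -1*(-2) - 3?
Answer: 188291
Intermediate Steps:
v(O) = -1 (v(O) = 2 - 3 = -1)
c(f) = (-7 + f)/(f + (f - 4/f)²)
442*426 + c(v(-3)) = 442*426 + (-1)²*(-7 - 1)/((-1)³ + (-4 + (-1)²)²) = 188292 + 1*(-8)/(-1 + (-4 + 1)²) = 188292 + 1*(-8)/(-1 + (-3)²) = 188292 + 1*(-8)/(-1 + 9) = 188292 + 1*(-8)/8 = 188292 + 1*(⅛)*(-8) = 188292 - 1 = 188291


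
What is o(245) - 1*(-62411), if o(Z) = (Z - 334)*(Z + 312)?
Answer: 12838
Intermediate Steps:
o(Z) = (-334 + Z)*(312 + Z)
o(245) - 1*(-62411) = (-104208 + 245**2 - 22*245) - 1*(-62411) = (-104208 + 60025 - 5390) + 62411 = -49573 + 62411 = 12838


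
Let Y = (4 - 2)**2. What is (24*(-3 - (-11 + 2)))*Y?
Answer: 576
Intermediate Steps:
Y = 4 (Y = 2**2 = 4)
(24*(-3 - (-11 + 2)))*Y = (24*(-3 - (-11 + 2)))*4 = (24*(-3 - 1*(-9)))*4 = (24*(-3 + 9))*4 = (24*6)*4 = 144*4 = 576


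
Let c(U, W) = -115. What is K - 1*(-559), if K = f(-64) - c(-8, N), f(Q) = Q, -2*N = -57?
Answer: 610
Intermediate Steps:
N = 57/2 (N = -½*(-57) = 57/2 ≈ 28.500)
K = 51 (K = -64 - 1*(-115) = -64 + 115 = 51)
K - 1*(-559) = 51 - 1*(-559) = 51 + 559 = 610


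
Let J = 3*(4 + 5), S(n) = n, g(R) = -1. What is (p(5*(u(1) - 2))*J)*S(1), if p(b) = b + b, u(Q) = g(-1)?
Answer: -810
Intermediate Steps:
u(Q) = -1
p(b) = 2*b
J = 27 (J = 3*9 = 27)
(p(5*(u(1) - 2))*J)*S(1) = ((2*(5*(-1 - 2)))*27)*1 = ((2*(5*(-3)))*27)*1 = ((2*(-15))*27)*1 = -30*27*1 = -810*1 = -810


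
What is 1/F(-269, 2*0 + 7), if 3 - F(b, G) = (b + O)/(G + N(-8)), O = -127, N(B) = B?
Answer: -1/393 ≈ -0.0025445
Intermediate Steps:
F(b, G) = 3 - (-127 + b)/(-8 + G) (F(b, G) = 3 - (b - 127)/(G - 8) = 3 - (-127 + b)/(-8 + G))
1/F(-269, 2*0 + 7) = 1/((103 - 1*(-269) + 3*(2*0 + 7))/(-8 + (2*0 + 7))) = 1/((103 + 269 + 3*(0 + 7))/(-8 + (0 + 7))) = 1/((103 + 269 + 3*7)/(-8 + 7)) = 1/((103 + 269 + 21)/(-1)) = 1/(-1*393) = 1/(-393) = -1/393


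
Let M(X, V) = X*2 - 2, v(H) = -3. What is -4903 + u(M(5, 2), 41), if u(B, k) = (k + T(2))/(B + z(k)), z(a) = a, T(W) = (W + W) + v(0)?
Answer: -34315/7 ≈ -4902.1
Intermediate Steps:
T(W) = -3 + 2*W (T(W) = (W + W) - 3 = 2*W - 3 = -3 + 2*W)
M(X, V) = -2 + 2*X (M(X, V) = 2*X - 2 = -2 + 2*X)
u(B, k) = (1 + k)/(B + k) (u(B, k) = (k + (-3 + 2*2))/(B + k) = (k + (-3 + 4))/(B + k) = (k + 1)/(B + k) = (1 + k)/(B + k))
-4903 + u(M(5, 2), 41) = -4903 + (1 + 41)/((-2 + 2*5) + 41) = -4903 + 42/((-2 + 10) + 41) = -4903 + 42/(8 + 41) = -4903 + 42/49 = -4903 + (1/49)*42 = -4903 + 6/7 = -34315/7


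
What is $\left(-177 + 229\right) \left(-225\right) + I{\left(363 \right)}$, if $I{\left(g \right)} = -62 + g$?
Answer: $-11399$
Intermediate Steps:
$\left(-177 + 229\right) \left(-225\right) + I{\left(363 \right)} = \left(-177 + 229\right) \left(-225\right) + \left(-62 + 363\right) = 52 \left(-225\right) + 301 = -11700 + 301 = -11399$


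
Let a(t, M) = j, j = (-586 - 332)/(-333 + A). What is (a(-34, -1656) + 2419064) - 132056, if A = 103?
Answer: 263006379/115 ≈ 2.2870e+6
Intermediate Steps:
j = 459/115 (j = (-586 - 332)/(-333 + 103) = -918/(-230) = -918*(-1/230) = 459/115 ≈ 3.9913)
a(t, M) = 459/115
(a(-34, -1656) + 2419064) - 132056 = (459/115 + 2419064) - 132056 = 278192819/115 - 132056 = 263006379/115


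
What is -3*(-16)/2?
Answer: 24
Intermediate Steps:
-3*(-16)/2 = 48*(½) = 24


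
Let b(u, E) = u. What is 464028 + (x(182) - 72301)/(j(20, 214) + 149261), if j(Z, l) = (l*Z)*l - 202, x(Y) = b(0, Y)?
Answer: 494180003111/1064979 ≈ 4.6403e+5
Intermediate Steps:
x(Y) = 0
j(Z, l) = -202 + Z*l² (j(Z, l) = (Z*l)*l - 202 = Z*l² - 202 = -202 + Z*l²)
464028 + (x(182) - 72301)/(j(20, 214) + 149261) = 464028 + (0 - 72301)/((-202 + 20*214²) + 149261) = 464028 - 72301/((-202 + 20*45796) + 149261) = 464028 - 72301/((-202 + 915920) + 149261) = 464028 - 72301/(915718 + 149261) = 464028 - 72301/1064979 = 494180003111/1064979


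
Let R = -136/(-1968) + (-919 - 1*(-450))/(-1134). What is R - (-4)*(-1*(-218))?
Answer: 2897515/3321 ≈ 872.48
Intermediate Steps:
R = 1603/3321 (R = -136*(-1/1968) + (-919 + 450)*(-1/1134) = 17/246 - 469*(-1/1134) = 17/246 + 67/162 = 1603/3321 ≈ 0.48269)
R - (-4)*(-1*(-218)) = 1603/3321 - (-4)*(-1*(-218)) = 1603/3321 - (-4)*218 = 1603/3321 - 1*(-872) = 1603/3321 + 872 = 2897515/3321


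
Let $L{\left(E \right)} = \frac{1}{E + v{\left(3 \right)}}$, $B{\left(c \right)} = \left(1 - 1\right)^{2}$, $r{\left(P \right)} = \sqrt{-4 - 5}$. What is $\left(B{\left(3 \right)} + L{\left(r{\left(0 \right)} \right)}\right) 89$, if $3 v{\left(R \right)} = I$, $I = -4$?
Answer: $- \frac{1068}{97} - \frac{2403 i}{97} \approx -11.01 - 24.773 i$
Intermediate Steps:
$r{\left(P \right)} = 3 i$ ($r{\left(P \right)} = \sqrt{-9} = 3 i$)
$v{\left(R \right)} = - \frac{4}{3}$ ($v{\left(R \right)} = \frac{1}{3} \left(-4\right) = - \frac{4}{3}$)
$B{\left(c \right)} = 0$ ($B{\left(c \right)} = 0^{2} = 0$)
$L{\left(E \right)} = \frac{1}{- \frac{4}{3} + E}$ ($L{\left(E \right)} = \frac{1}{E - \frac{4}{3}} = \frac{1}{- \frac{4}{3} + E}$)
$\left(B{\left(3 \right)} + L{\left(r{\left(0 \right)} \right)}\right) 89 = \left(0 + \frac{3}{-4 + 3 \cdot 3 i}\right) 89 = \left(0 + \frac{3}{-4 + 9 i}\right) 89 = \left(0 + 3 \frac{-4 - 9 i}{97}\right) 89 = \left(0 + \frac{3 \left(-4 - 9 i\right)}{97}\right) 89 = \frac{3 \left(-4 - 9 i\right)}{97} \cdot 89 = \frac{267 \left(-4 - 9 i\right)}{97}$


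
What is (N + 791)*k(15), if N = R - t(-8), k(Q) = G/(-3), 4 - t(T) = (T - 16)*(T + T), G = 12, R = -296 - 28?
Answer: -3388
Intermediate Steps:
R = -324
t(T) = 4 - 2*T*(-16 + T) (t(T) = 4 - (T - 16)*(T + T) = 4 - (-16 + T)*2*T = 4 - 2*T*(-16 + T))
k(Q) = -4 (k(Q) = 12/(-3) = 12*(-1/3) = -4)
N = 56 (N = -324 - (4 - 2*(-8)**2 + 32*(-8)) = -324 - (4 - 2*64 - 256) = -324 - (4 - 128 - 256) = -324 - 1*(-380) = -324 + 380 = 56)
(N + 791)*k(15) = (56 + 791)*(-4) = 847*(-4) = -3388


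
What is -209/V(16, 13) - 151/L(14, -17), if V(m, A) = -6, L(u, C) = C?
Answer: 4459/102 ≈ 43.716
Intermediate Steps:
-209/V(16, 13) - 151/L(14, -17) = -209/(-6) - 151/(-17) = -209*(-⅙) - 151*(-1/17) = 209/6 + 151/17 = 4459/102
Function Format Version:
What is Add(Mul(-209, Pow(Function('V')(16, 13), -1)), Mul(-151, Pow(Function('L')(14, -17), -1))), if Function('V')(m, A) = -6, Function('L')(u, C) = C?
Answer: Rational(4459, 102) ≈ 43.716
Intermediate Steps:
Add(Mul(-209, Pow(Function('V')(16, 13), -1)), Mul(-151, Pow(Function('L')(14, -17), -1))) = Add(Mul(-209, Pow(-6, -1)), Mul(-151, Pow(-17, -1))) = Add(Mul(-209, Rational(-1, 6)), Mul(-151, Rational(-1, 17))) = Add(Rational(209, 6), Rational(151, 17)) = Rational(4459, 102)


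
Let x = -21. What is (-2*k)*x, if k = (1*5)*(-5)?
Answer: -1050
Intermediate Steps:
k = -25 (k = 5*(-5) = -25)
(-2*k)*x = -2*(-25)*(-21) = 50*(-21) = -1050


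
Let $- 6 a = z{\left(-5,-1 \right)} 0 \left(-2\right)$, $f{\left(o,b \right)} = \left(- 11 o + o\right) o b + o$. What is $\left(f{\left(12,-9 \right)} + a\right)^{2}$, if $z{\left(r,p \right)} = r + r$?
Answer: $168272784$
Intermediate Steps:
$z{\left(r,p \right)} = 2 r$
$f{\left(o,b \right)} = o - 10 b o^{2}$ ($f{\left(o,b \right)} = - 10 o o b + o = - 10 o^{2} b + o = - 10 b o^{2} + o = o - 10 b o^{2}$)
$a = 0$ ($a = - \frac{2 \left(-5\right) 0 \left(-2\right)}{6} = - \frac{\left(-10\right) 0 \left(-2\right)}{6} = - \frac{0 \left(-2\right)}{6} = \left(- \frac{1}{6}\right) 0 = 0$)
$\left(f{\left(12,-9 \right)} + a\right)^{2} = \left(12 \left(1 - \left(-90\right) 12\right) + 0\right)^{2} = \left(12 \left(1 + 1080\right) + 0\right)^{2} = \left(12 \cdot 1081 + 0\right)^{2} = \left(12972 + 0\right)^{2} = 12972^{2} = 168272784$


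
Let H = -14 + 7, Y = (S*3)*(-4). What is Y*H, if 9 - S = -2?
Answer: 924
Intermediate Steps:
S = 11 (S = 9 - 1*(-2) = 9 + 2 = 11)
Y = -132 (Y = (11*3)*(-4) = 33*(-4) = -132)
H = -7
Y*H = -132*(-7) = 924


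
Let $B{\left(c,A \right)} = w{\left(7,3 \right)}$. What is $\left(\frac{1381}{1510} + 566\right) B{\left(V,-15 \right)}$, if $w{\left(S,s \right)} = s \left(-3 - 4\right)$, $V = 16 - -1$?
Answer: $- \frac{17976861}{1510} \approx -11905.0$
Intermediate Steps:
$V = 17$ ($V = 16 + 1 = 17$)
$w{\left(S,s \right)} = - 7 s$ ($w{\left(S,s \right)} = s \left(-7\right) = - 7 s$)
$B{\left(c,A \right)} = -21$ ($B{\left(c,A \right)} = \left(-7\right) 3 = -21$)
$\left(\frac{1381}{1510} + 566\right) B{\left(V,-15 \right)} = \left(\frac{1381}{1510} + 566\right) \left(-21\right) = \frac{856041}{1510} \left(-21\right) = - \frac{17976861}{1510}$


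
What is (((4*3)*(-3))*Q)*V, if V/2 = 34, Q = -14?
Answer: 34272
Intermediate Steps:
V = 68 (V = 2*34 = 68)
(((4*3)*(-3))*Q)*V = (((4*3)*(-3))*(-14))*68 = ((12*(-3))*(-14))*68 = -36*(-14)*68 = 504*68 = 34272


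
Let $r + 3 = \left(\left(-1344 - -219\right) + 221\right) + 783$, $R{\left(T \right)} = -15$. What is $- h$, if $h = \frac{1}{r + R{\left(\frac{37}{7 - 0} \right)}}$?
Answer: $\frac{1}{139} \approx 0.0071942$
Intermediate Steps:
$r = -124$ ($r = -3 + \left(\left(\left(-1344 - -219\right) + 221\right) + 783\right) = -3 + \left(\left(\left(-1344 + 219\right) + 221\right) + 783\right) = -3 + \left(\left(-1125 + 221\right) + 783\right) = -3 + \left(-904 + 783\right) = -3 - 121 = -124$)
$h = - \frac{1}{139}$ ($h = \frac{1}{-124 - 15} = \frac{1}{-139} = - \frac{1}{139} \approx -0.0071942$)
$- h = \left(-1\right) \left(- \frac{1}{139}\right) = \frac{1}{139}$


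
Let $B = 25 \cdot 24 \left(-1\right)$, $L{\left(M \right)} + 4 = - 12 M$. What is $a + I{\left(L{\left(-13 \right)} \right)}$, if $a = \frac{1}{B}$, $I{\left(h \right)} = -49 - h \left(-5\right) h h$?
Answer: $\frac{10535394599}{600} \approx 1.7559 \cdot 10^{7}$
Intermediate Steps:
$L{\left(M \right)} = -4 - 12 M$
$B = -600$ ($B = 600 \left(-1\right) = -600$)
$I{\left(h \right)} = -49 + 5 h^{3}$ ($I{\left(h \right)} = -49 - - 5 h h^{2} = -49 - - 5 h^{3} = -49 + 5 h^{3}$)
$a = - \frac{1}{600}$ ($a = \frac{1}{-600} = - \frac{1}{600} \approx -0.0016667$)
$a + I{\left(L{\left(-13 \right)} \right)} = - \frac{1}{600} - \left(49 - 5 \left(-4 - -156\right)^{3}\right) = - \frac{1}{600} - \left(49 - 5 \left(-4 + 156\right)^{3}\right) = - \frac{1}{600} - \left(49 - 5 \cdot 152^{3}\right) = - \frac{1}{600} + \left(-49 + 5 \cdot 3511808\right) = - \frac{1}{600} + \left(-49 + 17559040\right) = - \frac{1}{600} + 17558991 = \frac{10535394599}{600}$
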